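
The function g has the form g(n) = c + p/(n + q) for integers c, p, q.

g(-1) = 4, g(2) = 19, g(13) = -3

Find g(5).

-11

(g(n) − c)(n + q) = p for each data point; the three points give a linear system in c and q, then p follows.
Solving: c = -1, q = -3, p = -20, so g(n) = -1 − 20/(n − 3).
Then g(5) = -1 − 20/2 = -11.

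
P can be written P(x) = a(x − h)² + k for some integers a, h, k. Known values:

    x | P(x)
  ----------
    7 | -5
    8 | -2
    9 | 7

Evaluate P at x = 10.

22

First differences 3, 9; second difference 6 = 2a, so a = 3.
Expanding, the x-coefficient is −2ah = -6h; matching it to the data gives h = 7, and then k = -5.
So P(x) = 3(x − 7)² − 5.
P(10) = 3·3² − 5 = 22.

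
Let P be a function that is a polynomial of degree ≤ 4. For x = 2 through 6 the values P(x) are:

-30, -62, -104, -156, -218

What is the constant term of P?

First differences: -32, -42, -52, -62. Second differences: -10, -10, -10.
Level-2 differences are constant, so P has degree 2.
Fitting a degree-2 polynomial gives P(x) = -5x² - 7x + 4.
The constant term is P(0) = 4.

4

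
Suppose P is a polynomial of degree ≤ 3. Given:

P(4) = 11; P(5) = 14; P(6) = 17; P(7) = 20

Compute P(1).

2

First differences: 3, 3, 3.
Level-1 differences are constant, so P has degree 1.
Fitting a degree-1 polynomial gives P(n) = 3n - 1.
Then P(1) = 2.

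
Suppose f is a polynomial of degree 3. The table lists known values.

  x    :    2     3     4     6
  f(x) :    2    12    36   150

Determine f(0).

0

Write f(x) = ax³ + bx² + cx + d; the 4 given values yield a linear system in the 4 coefficients.
Solving, f(x) = x³ - 2x² + x.
Then f(0) = 0.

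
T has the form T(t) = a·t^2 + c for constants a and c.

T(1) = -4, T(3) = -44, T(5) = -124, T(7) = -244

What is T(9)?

From T(1) = -4 and T(3) = -44: 1a + c = -4 and 9a + c = -44.
Subtracting: 8a = -40, so a = -5; then c = -4 − (-5)·1 = 1.
So T(t) = -5t² + 1, and T(9) = -404.

-404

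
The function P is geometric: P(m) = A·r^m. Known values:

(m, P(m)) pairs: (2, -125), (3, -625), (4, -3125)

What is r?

5

Consecutive ratio: -625/(-125) = 5, and -3125/(-625) = 5, so r = 5.
Then A·5^2 = -125 gives A = -5, and P(m) = -5·5^m.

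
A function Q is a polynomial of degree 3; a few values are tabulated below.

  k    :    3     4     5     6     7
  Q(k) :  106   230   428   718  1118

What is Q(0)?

First differences: 124, 198, 290, 400. Second differences: 74, 92, 110. Third differences: 18, 18.
Level-3 differences are constant, so Q has degree 3.
Fitting a degree-3 polynomial gives Q(k) = 3k³ + k² + 6k - 2.
The constant term is Q(0) = -2.

-2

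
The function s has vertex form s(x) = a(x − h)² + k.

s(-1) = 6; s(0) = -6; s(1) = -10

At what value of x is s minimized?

First differences -12, -4; second difference 8 = 2a, so a = 4.
Expanding, the x-coefficient is −2ah = -8h; matching it to the data gives h = 1, and then k = -10.
So s(x) = 4(x − 1)² − 10.
Hence h = 1.

1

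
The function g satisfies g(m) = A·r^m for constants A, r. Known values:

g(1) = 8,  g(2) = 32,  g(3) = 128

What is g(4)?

512

Consecutive ratio: 32/8 = 4, and 128/32 = 4, so r = 4.
Then A·4^1 = 8 gives A = 2, and g(m) = 2·4^m.
g(4) = 2·4^4 = 512.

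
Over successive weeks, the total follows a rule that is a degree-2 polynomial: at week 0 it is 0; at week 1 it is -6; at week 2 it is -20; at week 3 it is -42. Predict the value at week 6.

Write the value at n as P(n).
First differences: -6, -14, -22. Second differences: -8, -8.
Level-2 differences are constant, so P has degree 2.
Fitting a degree-2 polynomial gives P(n) = -4n² - 2n.
Then P(6) = -156.

-156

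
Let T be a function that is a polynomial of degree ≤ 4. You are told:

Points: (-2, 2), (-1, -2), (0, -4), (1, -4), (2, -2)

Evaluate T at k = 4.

8

First differences: -4, -2, 0, 2. Second differences: 2, 2, 2.
Level-2 differences are constant, so T has degree 2.
Fitting a degree-2 polynomial gives T(k) = k² - k - 4.
Then T(4) = 8.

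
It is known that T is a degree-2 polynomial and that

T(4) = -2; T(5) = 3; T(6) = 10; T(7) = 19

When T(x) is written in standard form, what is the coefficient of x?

-4

First differences: 5, 7, 9. Second differences: 2, 2.
Level-2 differences are constant, so T has degree 2.
Fitting a degree-2 polynomial gives T(x) = x² - 4x - 2.
The coefficient of x is -4.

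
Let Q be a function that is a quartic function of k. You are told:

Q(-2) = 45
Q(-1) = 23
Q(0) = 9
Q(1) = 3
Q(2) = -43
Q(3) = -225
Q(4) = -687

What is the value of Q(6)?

First differences: -22, -14, -6, -46, -182, -462. Second differences: 8, 8, -40, -136, -280. Third differences: 0, -48, -96, -144. Fourth differences: -48, -48, -48.
Level-4 differences are constant, so Q has degree 4.
Fitting a degree-4 polynomial gives Q(k) = -2k^4 - 4k³ + 6k² - 6k + 9.
Then Q(6) = -3267.

-3267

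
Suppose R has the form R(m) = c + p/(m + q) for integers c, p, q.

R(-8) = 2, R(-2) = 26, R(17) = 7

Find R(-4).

-14

(R(m) − c)(m + q) = p for each data point; the three points give a linear system in c and q, then p follows.
Solving: c = 6, q = 3, p = 20, so R(m) = 6 + 20/(m + 3).
Then R(-4) = 6 + 20/(-1) = -14.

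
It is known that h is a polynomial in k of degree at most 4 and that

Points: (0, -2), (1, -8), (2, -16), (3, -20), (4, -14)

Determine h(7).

124

Write h(k) = ak^4 + bk³ + ck² + dk + e; the 5 given values yield a linear system in the 5 coefficients.
Solving, the leading coefficient vanishes, and h(k) = k³ - 4k² - 3k - 2.
Then h(7) = 124.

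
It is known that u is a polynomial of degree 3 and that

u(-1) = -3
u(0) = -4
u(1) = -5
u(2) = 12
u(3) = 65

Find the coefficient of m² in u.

Write u(m) = am³ + bm² + cm + d; the 5 given values yield a linear system in the 4 coefficients.
Solving, u(m) = 3m³ - 4m - 4.
The coefficient of m² is 0.

0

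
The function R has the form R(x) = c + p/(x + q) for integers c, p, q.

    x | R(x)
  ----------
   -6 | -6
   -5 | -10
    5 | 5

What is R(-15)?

0

(R(x) − c)(x + q) = p for each data point; the three points give a linear system in c and q, then p follows.
Solving: c = 2, q = 3, p = 24, so R(x) = 2 + 24/(x + 3).
Then R(-15) = 2 + 24/(-12) = 0.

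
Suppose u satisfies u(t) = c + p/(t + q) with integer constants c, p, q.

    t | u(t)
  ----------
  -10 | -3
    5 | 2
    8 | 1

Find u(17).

0

(u(t) − c)(t + q) = p for each data point; the three points give a linear system in c and q, then p follows.
Solving: c = -1, q = 1, p = 18, so u(t) = -1 + 18/(t + 1).
Then u(17) = -1 + 18/18 = 0.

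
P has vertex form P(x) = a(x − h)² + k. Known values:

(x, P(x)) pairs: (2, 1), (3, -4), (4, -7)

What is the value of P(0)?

First differences -5, -3; second difference 2 = 2a, so a = 1.
Expanding, the x-coefficient is −2ah = -2h; matching it to the data gives h = 5, and then k = -8.
So P(x) = 1(x − 5)² − 8.
P(0) = 1·(-5)² − 8 = 17.

17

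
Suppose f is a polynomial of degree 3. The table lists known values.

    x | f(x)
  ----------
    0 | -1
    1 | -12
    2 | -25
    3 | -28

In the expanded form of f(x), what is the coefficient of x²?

-7

Write f(x) = ax³ + bx² + cx + d; the 4 given values yield a linear system in the 4 coefficients.
Solving, f(x) = 2x³ - 7x² - 6x - 1.
The coefficient of x² is -7.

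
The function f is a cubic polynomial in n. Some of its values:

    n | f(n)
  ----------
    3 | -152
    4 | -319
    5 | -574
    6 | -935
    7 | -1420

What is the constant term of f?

1

First differences: -167, -255, -361, -485. Second differences: -88, -106, -124. Third differences: -18, -18.
Level-3 differences are constant, so f has degree 3.
Fitting a degree-3 polynomial gives f(n) = -3n³ - 8n² + 1.
The constant term is f(0) = 1.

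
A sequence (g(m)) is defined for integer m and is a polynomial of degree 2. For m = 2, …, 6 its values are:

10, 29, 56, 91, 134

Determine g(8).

Write g(m) = am² + bm + c; the 5 given values yield a linear system in the 3 coefficients.
Solving, g(m) = 4m² - m - 4.
Then g(8) = 244.

244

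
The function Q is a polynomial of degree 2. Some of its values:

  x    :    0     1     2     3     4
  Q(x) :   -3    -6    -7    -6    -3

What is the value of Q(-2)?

9

Write Q(x) = ax² + bx + c; the 5 given values yield a linear system in the 3 coefficients.
Solving, Q(x) = x² - 4x - 3.
Then Q(-2) = 9.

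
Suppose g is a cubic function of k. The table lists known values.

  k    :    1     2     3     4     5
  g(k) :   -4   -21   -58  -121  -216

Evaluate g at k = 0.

-1

First differences: -17, -37, -63, -95. Second differences: -20, -26, -32. Third differences: -6, -6.
Level-3 differences are constant, so g has degree 3.
Fitting a degree-3 polynomial gives g(k) = -k³ - 4k² + 2k - 1.
Then g(0) = -1.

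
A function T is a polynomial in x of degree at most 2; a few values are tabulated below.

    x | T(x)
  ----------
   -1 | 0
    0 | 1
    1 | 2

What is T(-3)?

First differences: 1, 1.
Level-1 differences are constant, so T has degree 1.
Fitting a degree-1 polynomial gives T(x) = x + 1.
Then T(-3) = -2.

-2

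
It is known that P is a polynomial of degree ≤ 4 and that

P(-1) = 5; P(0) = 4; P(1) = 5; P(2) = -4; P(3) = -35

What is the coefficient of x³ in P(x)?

-2

First differences: -1, 1, -9, -31. Second differences: 2, -10, -22. Third differences: -12, -12.
Level-3 differences are constant, so P has degree 3.
Fitting a degree-3 polynomial gives P(x) = -2x³ + x² + 2x + 4.
The coefficient of x³ is -2.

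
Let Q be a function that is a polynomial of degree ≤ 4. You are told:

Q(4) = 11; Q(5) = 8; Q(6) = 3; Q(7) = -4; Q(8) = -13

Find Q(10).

First differences: -3, -5, -7, -9. Second differences: -2, -2, -2.
Level-2 differences are constant, so Q has degree 2.
Fitting a degree-2 polynomial gives Q(m) = -m² + 6m + 3.
Then Q(10) = -37.

-37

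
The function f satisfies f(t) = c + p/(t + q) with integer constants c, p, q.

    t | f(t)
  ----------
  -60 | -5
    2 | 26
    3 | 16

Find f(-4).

-19

(f(t) − c)(t + q) = p for each data point; the three points give a linear system in c and q, then p follows.
Solving: c = -4, q = 0, p = 60, so f(t) = -4 + 60/(t + 0).
Then f(-4) = -4 + 60/(-4) = -19.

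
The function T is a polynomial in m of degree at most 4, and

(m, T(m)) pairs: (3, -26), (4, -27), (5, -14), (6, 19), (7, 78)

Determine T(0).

1

First differences: -1, 13, 33, 59. Second differences: 14, 20, 26. Third differences: 6, 6.
Level-3 differences are constant, so T has degree 3.
Fitting a degree-3 polynomial gives T(m) = m³ - 5m² - 3m + 1.
Then T(0) = 1.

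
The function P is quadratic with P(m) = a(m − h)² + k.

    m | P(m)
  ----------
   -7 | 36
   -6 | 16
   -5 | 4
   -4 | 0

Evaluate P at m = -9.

First differences -20, -12, -4; second difference 8 = 2a, so a = 4.
Expanding, the m-coefficient is −2ah = -8h; matching it to the data gives h = -4, and then k = 0.
So P(m) = 4(m + 4)² + 0.
P(-9) = 4·(-5)² + 0 = 100.

100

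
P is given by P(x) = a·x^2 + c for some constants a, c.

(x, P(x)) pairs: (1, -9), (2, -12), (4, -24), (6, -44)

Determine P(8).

From P(1) = -9 and P(2) = -12: 1a + c = -9 and 4a + c = -12.
Subtracting: 3a = -3, so a = -1; then c = -9 − (-1)·1 = -8.
So P(x) = -1x² − 8, and P(8) = -72.

-72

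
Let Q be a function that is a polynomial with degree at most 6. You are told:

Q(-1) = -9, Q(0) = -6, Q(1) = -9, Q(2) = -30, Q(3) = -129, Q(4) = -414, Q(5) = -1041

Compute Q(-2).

First differences: 3, -3, -21, -99, -285, -627. Second differences: -6, -18, -78, -186, -342. Third differences: -12, -60, -108, -156. Fourth differences: -48, -48, -48.
Level-4 differences are constant, so Q has degree 4.
Fitting a degree-4 polynomial gives Q(t) = -2t^4 + 2t³ - t² - 2t - 6.
Then Q(-2) = -54.

-54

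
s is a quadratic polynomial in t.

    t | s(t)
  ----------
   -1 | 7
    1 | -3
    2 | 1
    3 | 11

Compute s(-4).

Write s(t) = at² + bt + c; the 4 given values yield a linear system in the 3 coefficients.
Solving, s(t) = 3t² - 5t - 1.
Then s(-4) = 67.

67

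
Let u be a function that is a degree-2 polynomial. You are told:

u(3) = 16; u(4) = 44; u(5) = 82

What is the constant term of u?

-8

Write u(k) = ak² + bk + c; the 3 given values yield a linear system in the 3 coefficients.
Solving, u(k) = 5k² - 7k - 8.
The constant term is u(0) = -8.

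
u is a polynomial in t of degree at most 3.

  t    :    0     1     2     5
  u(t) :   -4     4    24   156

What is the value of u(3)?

56

Write u(t) = at³ + bt² + ct + d; the 4 given values yield a linear system in the 4 coefficients.
Solving, the leading coefficient vanishes, and u(t) = 6t² + 2t - 4.
Then u(3) = 56.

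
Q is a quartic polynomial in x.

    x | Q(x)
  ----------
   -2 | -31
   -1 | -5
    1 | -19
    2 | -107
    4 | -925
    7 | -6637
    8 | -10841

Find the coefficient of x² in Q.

Write Q(x) = ax^4 + bx³ + cx² + dx + e; the 7 given values yield a linear system in the 5 coefficients.
Solving, Q(x) = -2x^4 - 4x³ - 9x² - 3x - 1.
The coefficient of x² is -9.

-9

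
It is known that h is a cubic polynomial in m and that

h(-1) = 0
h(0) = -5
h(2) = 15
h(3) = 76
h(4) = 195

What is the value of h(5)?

Write h(m) = am³ + bm² + cm + d; the 5 given values yield a linear system in the 4 coefficients.
Solving, h(m) = 3m³ + 2m² - 6m - 5.
Then h(5) = 390.

390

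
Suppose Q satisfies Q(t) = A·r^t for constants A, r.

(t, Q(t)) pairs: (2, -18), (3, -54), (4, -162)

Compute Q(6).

Consecutive ratio: -54/(-18) = 3, and -162/(-54) = 3, so r = 3.
Then A·3^2 = -18 gives A = -2, and Q(t) = -2·3^t.
Q(6) = -2·3^6 = -1458.

-1458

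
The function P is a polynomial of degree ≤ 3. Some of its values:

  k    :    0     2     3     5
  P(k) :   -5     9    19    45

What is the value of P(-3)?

Write P(k) = ak³ + bk² + ck + d; the 4 given values yield a linear system in the 4 coefficients.
Solving, the leading coefficient vanishes, and P(k) = k² + 5k - 5.
Then P(-3) = -11.

-11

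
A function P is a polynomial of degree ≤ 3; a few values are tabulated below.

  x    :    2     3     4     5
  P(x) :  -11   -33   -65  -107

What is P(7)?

-221

Write P(x) = ax³ + bx² + cx + d; the 4 given values yield a linear system in the 4 coefficients.
Solving, the leading coefficient vanishes, and P(x) = -5x² + 3x + 3.
Then P(7) = -221.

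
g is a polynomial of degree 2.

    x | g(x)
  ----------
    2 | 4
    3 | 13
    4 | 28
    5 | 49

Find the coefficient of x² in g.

First differences: 9, 15, 21. Second differences: 6, 6.
Level-2 differences are constant, so g has degree 2.
Fitting a degree-2 polynomial gives g(x) = 3x² - 6x + 4.
The coefficient of x² is 3.

3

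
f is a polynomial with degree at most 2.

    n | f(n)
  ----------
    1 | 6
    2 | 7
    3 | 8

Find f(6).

11

Write f(n) = an² + bn + c; the 3 given values yield a linear system in the 3 coefficients.
Solving, the leading coefficient vanishes, and f(n) = n + 5.
Then f(6) = 11.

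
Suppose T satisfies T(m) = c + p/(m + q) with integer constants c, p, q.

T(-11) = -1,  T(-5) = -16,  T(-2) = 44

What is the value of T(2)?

12

(T(m) − c)(m + q) = p for each data point; the three points give a linear system in c and q, then p follows.
Solving: c = 4, q = 3, p = 40, so T(m) = 4 + 40/(m + 3).
Then T(2) = 4 + 40/5 = 12.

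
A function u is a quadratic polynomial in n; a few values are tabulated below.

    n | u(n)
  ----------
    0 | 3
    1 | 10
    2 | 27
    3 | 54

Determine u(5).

138

First differences: 7, 17, 27. Second differences: 10, 10.
Level-2 differences are constant, so u has degree 2.
Fitting a degree-2 polynomial gives u(n) = 5n² + 2n + 3.
Then u(5) = 138.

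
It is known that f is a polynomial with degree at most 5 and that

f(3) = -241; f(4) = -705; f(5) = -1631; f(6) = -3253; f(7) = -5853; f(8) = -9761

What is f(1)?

-3

First differences: -464, -926, -1622, -2600, -3908. Second differences: -462, -696, -978, -1308. Third differences: -234, -282, -330. Fourth differences: -48, -48.
Level-4 differences are constant, so f has degree 4.
Fitting a degree-4 polynomial gives f(t) = -2t^4 - 3t³ - t² + 4t - 1.
Then f(1) = -3.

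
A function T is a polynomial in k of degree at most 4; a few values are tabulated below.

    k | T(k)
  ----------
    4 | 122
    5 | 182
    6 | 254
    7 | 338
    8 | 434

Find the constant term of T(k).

2

Write T(k) = ak^4 + bk³ + ck² + dk + e; the 5 given values yield a linear system in the 5 coefficients.
Solving, the top 2 coefficients vanish, and T(k) = 6k² + 6k + 2.
The constant term is T(0) = 2.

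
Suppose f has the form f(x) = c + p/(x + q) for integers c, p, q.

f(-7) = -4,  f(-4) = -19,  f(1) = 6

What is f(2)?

(f(x) − c)(x + q) = p for each data point; the three points give a linear system in c and q, then p follows.
Solving: c = 1, q = 3, p = 20, so f(x) = 1 + 20/(x + 3).
Then f(2) = 1 + 20/5 = 5.

5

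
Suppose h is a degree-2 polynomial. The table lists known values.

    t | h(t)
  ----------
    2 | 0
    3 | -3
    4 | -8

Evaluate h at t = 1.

1

Write h(t) = at² + bt + c; the 3 given values yield a linear system in the 3 coefficients.
Solving, h(t) = -t² + 2t.
Then h(1) = 1.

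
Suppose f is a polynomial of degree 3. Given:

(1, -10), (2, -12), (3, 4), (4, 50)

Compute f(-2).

-16

Write f(n) = an³ + bn² + cn + d; the 4 given values yield a linear system in the 4 coefficients.
Solving, f(n) = 2n³ - 3n² - 7n - 2.
Then f(-2) = -16.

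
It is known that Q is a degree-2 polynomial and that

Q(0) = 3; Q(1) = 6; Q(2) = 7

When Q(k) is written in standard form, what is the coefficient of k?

Write Q(k) = ak² + bk + c; the 3 given values yield a linear system in the 3 coefficients.
Solving, Q(k) = -k² + 4k + 3.
The coefficient of k is 4.

4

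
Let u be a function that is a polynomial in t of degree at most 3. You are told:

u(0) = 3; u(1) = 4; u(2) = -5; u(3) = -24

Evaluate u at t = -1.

First differences: 1, -9, -19. Second differences: -10, -10.
Level-2 differences are constant, so u has degree 2.
Fitting a degree-2 polynomial gives u(t) = -5t² + 6t + 3.
Then u(-1) = -8.

-8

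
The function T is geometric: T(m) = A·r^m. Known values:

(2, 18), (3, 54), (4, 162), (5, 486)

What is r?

Consecutive ratio: 54/18 = 3, and 162/54 = 3, so r = 3.
Then A·3^2 = 18 gives A = 2, and T(m) = 2·3^m.

3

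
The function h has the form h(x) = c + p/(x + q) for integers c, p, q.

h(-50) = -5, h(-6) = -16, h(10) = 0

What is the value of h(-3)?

(h(x) − c)(x + q) = p for each data point; the three points give a linear system in c and q, then p follows.
Solving: c = -4, q = 2, p = 48, so h(x) = -4 + 48/(x + 2).
Then h(-3) = -4 + 48/(-1) = -52.

-52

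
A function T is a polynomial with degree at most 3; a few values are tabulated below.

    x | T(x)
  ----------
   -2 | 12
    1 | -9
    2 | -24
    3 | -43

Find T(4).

-66

Write T(x) = ax³ + bx² + cx + d; the 4 given values yield a linear system in the 4 coefficients.
Solving, the leading coefficient vanishes, and T(x) = -2x² - 9x + 2.
Then T(4) = -66.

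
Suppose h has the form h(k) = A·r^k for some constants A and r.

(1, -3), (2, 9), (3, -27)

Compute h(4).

81

Consecutive ratio: 9/(-3) = -3, and -27/9 = -3, so r = -3.
Then A·(-3)^1 = -3 gives A = 1, and h(k) = 1·(-3)^k.
h(4) = 1·(-3)^4 = 81.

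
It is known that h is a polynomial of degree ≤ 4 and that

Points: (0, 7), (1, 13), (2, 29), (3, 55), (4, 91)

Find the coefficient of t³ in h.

Write h(t) = at^4 + bt³ + ct² + dt + e; the 5 given values yield a linear system in the 5 coefficients.
Solving, the top 2 coefficients vanish, and h(t) = 5t² + t + 7.
The coefficient of t³ is 0.

0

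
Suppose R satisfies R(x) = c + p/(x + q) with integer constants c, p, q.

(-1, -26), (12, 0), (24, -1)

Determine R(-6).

-6

(R(x) − c)(x + q) = p for each data point; the three points give a linear system in c and q, then p follows.
Solving: c = -2, q = 0, p = 24, so R(x) = -2 + 24/(x + 0).
Then R(-6) = -2 + 24/(-6) = -6.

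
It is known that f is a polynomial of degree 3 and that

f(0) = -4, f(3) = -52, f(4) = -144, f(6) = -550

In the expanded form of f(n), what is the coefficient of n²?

Write f(n) = an³ + bn² + cn + d; the 4 given values yield a linear system in the 4 coefficients.
Solving, f(n) = -3n³ + 2n² + 5n - 4.
The coefficient of n² is 2.

2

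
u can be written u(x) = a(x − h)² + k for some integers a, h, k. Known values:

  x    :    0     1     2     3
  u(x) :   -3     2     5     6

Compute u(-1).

First differences 5, 3, 1; second difference -2 = 2a, so a = -1.
Expanding, the x-coefficient is −2ah = 2h; matching it to the data gives h = 3, and then k = 6.
So u(x) = -1(x − 3)² + 6.
u(-1) = -1·(-4)² + 6 = -10.

-10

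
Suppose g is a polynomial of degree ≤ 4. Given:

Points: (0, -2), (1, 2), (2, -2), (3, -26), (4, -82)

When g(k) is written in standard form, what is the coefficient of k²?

2

Write g(k) = ak^4 + bk³ + ck² + dk + e; the 5 given values yield a linear system in the 5 coefficients.
Solving, the leading coefficient vanishes, and g(k) = -2k³ + 2k² + 4k - 2.
The coefficient of k² is 2.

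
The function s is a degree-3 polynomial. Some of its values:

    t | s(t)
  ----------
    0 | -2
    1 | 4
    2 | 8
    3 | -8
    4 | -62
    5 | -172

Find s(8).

-1018

First differences: 6, 4, -16, -54, -110. Second differences: -2, -20, -38, -56. Third differences: -18, -18, -18.
Level-3 differences are constant, so s has degree 3.
Fitting a degree-3 polynomial gives s(t) = -3t³ + 8t² + t - 2.
Then s(8) = -1018.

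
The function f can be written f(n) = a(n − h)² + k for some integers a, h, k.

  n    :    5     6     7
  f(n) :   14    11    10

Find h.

7

First differences -3, -1; second difference 2 = 2a, so a = 1.
Expanding, the n-coefficient is −2ah = -2h; matching it to the data gives h = 7, and then k = 10.
So f(n) = 1(n − 7)² + 10.
Hence h = 7.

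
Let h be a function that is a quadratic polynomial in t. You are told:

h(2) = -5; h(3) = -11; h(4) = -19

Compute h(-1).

Write h(t) = at² + bt + c; the 3 given values yield a linear system in the 3 coefficients.
Solving, h(t) = -t² - t + 1.
Then h(-1) = 1.

1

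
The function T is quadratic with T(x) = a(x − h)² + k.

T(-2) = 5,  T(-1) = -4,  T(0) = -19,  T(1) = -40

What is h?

First differences -9, -15, -21; second difference -6 = 2a, so a = -3.
Expanding, the x-coefficient is −2ah = 6h; matching it to the data gives h = -3, and then k = 8.
So T(x) = -3(x + 3)² + 8.
Hence h = -3.

-3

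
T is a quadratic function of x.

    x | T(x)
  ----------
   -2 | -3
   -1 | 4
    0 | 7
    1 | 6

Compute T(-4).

-29

Write T(x) = ax² + bx + c; the 4 given values yield a linear system in the 3 coefficients.
Solving, T(x) = -2x² + x + 7.
Then T(-4) = -29.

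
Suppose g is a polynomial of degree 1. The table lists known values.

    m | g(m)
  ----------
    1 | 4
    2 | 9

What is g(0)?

Write g(m) = am + b; the 2 given values yield a linear system in the 2 coefficients.
Solving, g(m) = 5m - 1.
The constant term is g(0) = -1.

-1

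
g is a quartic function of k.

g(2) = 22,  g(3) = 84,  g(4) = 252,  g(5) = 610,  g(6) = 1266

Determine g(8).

Write g(k) = ak^4 + bk³ + ck² + dk + e; the 5 given values yield a linear system in the 5 coefficients.
Solving, g(k) = k^4 - 2k² + 7k.
Then g(8) = 4024.

4024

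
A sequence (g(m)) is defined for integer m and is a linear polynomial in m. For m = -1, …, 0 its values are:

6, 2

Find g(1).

-2

Write g(m) = am + b; the 2 given values yield a linear system in the 2 coefficients.
Solving, g(m) = -4m + 2.
Then g(1) = -2.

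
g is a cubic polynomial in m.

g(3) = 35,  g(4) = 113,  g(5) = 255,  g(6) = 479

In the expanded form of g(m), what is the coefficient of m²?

Write g(m) = am³ + bm² + cm + d; the 4 given values yield a linear system in the 4 coefficients.
Solving, g(m) = 3m³ - 4m² - 5m + 5.
The coefficient of m² is -4.

-4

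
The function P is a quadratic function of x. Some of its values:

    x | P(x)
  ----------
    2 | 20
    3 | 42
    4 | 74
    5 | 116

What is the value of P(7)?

230

Write P(x) = ax² + bx + c; the 4 given values yield a linear system in the 3 coefficients.
Solving, P(x) = 5x² - 3x + 6.
Then P(7) = 230.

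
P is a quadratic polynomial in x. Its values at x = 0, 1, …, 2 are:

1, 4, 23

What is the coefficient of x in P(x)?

-5

Write P(x) = ax² + bx + c; the 3 given values yield a linear system in the 3 coefficients.
Solving, P(x) = 8x² - 5x + 1.
The coefficient of x is -5.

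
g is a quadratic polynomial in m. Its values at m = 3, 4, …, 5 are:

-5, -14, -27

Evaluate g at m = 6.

Write g(m) = am² + bm + c; the 3 given values yield a linear system in the 3 coefficients.
Solving, g(m) = -2m² + 5m - 2.
Then g(6) = -44.

-44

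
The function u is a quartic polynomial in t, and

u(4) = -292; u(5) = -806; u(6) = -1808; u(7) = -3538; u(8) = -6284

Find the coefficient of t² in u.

-2

Write u(t) = at^4 + bt³ + ct² + dt + e; the 5 given values yield a linear system in the 5 coefficients.
Solving, u(t) = -2t^4 + 4t³ - 2t² - 2t + 4.
The coefficient of t² is -2.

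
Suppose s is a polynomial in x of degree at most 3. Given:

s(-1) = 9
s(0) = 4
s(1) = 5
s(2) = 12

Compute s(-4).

60

First differences: -5, 1, 7. Second differences: 6, 6.
Level-2 differences are constant, so s has degree 2.
Fitting a degree-2 polynomial gives s(x) = 3x² - 2x + 4.
Then s(-4) = 60.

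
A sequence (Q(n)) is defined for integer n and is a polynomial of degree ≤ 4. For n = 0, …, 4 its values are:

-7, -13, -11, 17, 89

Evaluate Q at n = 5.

223

First differences: -6, 2, 28, 72. Second differences: 8, 26, 44. Third differences: 18, 18.
Level-3 differences are constant, so Q has degree 3.
Extending the table by one column gives the next first difference 134, so Q(5) = 89 + 134 = 223.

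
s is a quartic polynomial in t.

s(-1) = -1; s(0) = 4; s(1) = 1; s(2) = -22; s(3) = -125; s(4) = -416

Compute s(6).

-2234

First differences: 5, -3, -23, -103, -291. Second differences: -8, -20, -80, -188. Third differences: -12, -60, -108. Fourth differences: -48, -48.
Level-4 differences are constant, so s has degree 4.
Fitting a degree-4 polynomial gives s(t) = -2t^4 + 2t³ - 2t² - t + 4.
Then s(6) = -2234.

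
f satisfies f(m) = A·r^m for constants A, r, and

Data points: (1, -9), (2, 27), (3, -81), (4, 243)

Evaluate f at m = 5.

Consecutive ratio: 27/(-9) = -3, and -81/27 = -3, so r = -3.
Then A·(-3)^1 = -9 gives A = 3, and f(m) = 3·(-3)^m.
f(5) = 3·(-3)^5 = -729.

-729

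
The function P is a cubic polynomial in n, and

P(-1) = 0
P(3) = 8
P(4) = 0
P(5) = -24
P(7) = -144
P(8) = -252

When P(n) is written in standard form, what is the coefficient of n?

Write P(n) = an³ + bn² + cn + d; the 6 given values yield a linear system in the 4 coefficients.
Solving, P(n) = -n³ + 4n² + n - 4.
The coefficient of n is 1.

1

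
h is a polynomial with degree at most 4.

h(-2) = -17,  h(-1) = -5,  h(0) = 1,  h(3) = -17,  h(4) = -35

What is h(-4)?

-59

Write h(m) = am^4 + bm³ + cm² + dm + e; the 5 given values yield a linear system in the 5 coefficients.
Solving, the top 2 coefficients vanish, and h(m) = -3m² + 3m + 1.
Then h(-4) = -59.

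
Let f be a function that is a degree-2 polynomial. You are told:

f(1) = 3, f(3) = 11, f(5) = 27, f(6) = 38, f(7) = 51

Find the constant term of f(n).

2

Write f(n) = an² + bn + c; the 5 given values yield a linear system in the 3 coefficients.
Solving, f(n) = n² + 2.
The constant term is f(0) = 2.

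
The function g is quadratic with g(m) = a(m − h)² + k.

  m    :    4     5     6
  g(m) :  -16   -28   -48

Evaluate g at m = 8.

First differences -12, -20; second difference -8 = 2a, so a = -4.
Expanding, the m-coefficient is −2ah = 8h; matching it to the data gives h = 3, and then k = -12.
So g(m) = -4(m − 3)² − 12.
g(8) = -4·5² − 12 = -112.

-112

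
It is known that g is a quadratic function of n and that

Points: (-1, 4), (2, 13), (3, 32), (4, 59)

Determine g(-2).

17

Write g(n) = an² + bn + c; the 4 given values yield a linear system in the 3 coefficients.
Solving, g(n) = 4n² - n - 1.
Then g(-2) = 17.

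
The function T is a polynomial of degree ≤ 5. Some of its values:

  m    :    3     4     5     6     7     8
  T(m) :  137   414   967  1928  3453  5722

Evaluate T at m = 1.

3

Write T(m) = am^5 + bm^4 + cm³ + dm² + em + p; the 6 given values yield a linear system in the 6 coefficients.
Solving, the leading coefficient vanishes, and T(m) = m^4 + 4m³ - 7m² + 3m + 2.
Then T(1) = 3.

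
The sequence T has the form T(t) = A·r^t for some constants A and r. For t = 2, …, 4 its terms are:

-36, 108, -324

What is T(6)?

-2916

Consecutive ratio: 108/(-36) = -3, and -324/108 = -3, so r = -3.
Then A·(-3)^2 = -36 gives A = -4, and T(t) = -4·(-3)^t.
T(6) = -4·(-3)^6 = -2916.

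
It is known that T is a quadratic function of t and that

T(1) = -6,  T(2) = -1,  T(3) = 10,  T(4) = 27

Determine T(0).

First differences: 5, 11, 17. Second differences: 6, 6.
Level-2 differences are constant, so T has degree 2.
Fitting a degree-2 polynomial gives T(t) = 3t² - 4t - 5.
Then T(0) = -5.

-5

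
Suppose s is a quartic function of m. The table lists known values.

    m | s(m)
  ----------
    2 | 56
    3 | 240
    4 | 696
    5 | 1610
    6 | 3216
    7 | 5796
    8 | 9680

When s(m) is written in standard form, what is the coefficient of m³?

3

First differences: 184, 456, 914, 1606, 2580, 3884. Second differences: 272, 458, 692, 974, 1304. Third differences: 186, 234, 282, 330. Fourth differences: 48, 48, 48.
Level-4 differences are constant, so s has degree 4.
Fitting a degree-4 polynomial gives s(m) = 2m^4 + 3m³ - m² + 2m.
The coefficient of m³ is 3.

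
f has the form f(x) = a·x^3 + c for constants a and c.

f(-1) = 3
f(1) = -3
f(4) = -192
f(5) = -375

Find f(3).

-81

From f(-1) = 3 and f(1) = -3: -1a + c = 3 and 1a + c = -3.
Subtracting: 2a = -6, so a = -3; then c = 3 − (-3)·(-1) = 0.
So f(x) = -3x³ + 0, and f(3) = -81.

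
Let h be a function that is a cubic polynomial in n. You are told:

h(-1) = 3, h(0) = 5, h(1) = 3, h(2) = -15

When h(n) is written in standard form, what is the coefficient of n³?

Write h(n) = an³ + bn² + cn + d; the 4 given values yield a linear system in the 4 coefficients.
Solving, h(n) = -2n³ - 2n² + 2n + 5.
The coefficient of n³ is -2.

-2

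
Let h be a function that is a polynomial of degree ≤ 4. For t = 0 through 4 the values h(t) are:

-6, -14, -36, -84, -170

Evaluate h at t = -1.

0

First differences: -8, -22, -48, -86. Second differences: -14, -26, -38. Third differences: -12, -12.
Level-3 differences are constant, so h has degree 3.
Fitting a degree-3 polynomial gives h(t) = -2t³ - t² - 5t - 6.
Then h(-1) = 0.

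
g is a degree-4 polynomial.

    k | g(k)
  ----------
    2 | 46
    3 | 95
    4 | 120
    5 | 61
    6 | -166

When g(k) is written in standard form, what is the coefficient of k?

3

Write g(k) = ak^4 + bk³ + ck² + dk + e; the 5 given values yield a linear system in the 5 coefficients.
Solving, g(k) = -k^4 + 4k³ + 7k² + 3k - 4.
The coefficient of k is 3.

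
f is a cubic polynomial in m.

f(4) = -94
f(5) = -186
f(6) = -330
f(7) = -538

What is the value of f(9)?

Write f(m) = am³ + bm² + cm + d; the 4 given values yield a linear system in the 4 coefficients.
Solving, f(m) = -2m³ + 4m² - 6m - 6.
Then f(9) = -1194.

-1194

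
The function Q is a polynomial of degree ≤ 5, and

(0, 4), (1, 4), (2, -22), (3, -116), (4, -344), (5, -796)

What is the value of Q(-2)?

-26

First differences: 0, -26, -94, -228, -452. Second differences: -26, -68, -134, -224. Third differences: -42, -66, -90. Fourth differences: -24, -24.
Level-4 differences are constant, so Q has degree 4.
Fitting a degree-4 polynomial gives Q(t) = -t^4 - t³ - 3t² + 5t + 4.
Then Q(-2) = -26.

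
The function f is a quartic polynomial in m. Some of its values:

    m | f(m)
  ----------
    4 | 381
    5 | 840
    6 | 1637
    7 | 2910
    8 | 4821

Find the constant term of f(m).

Write f(m) = am^4 + bm³ + cm² + dm + e; the 5 given values yield a linear system in the 5 coefficients.
Solving, f(m) = m^4 + m³ + 3m² + 2m + 5.
The constant term is f(0) = 5.

5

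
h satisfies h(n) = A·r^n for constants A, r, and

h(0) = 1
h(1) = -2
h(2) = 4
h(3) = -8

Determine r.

Consecutive ratio: -2/1 = -2, and 4/(-2) = -2, so r = -2.
Then A·(-2)^0 = 1 gives A = 1, and h(n) = 1·(-2)^n.

-2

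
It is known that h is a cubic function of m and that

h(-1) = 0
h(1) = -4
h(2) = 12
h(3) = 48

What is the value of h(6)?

Write h(m) = am³ + bm² + cm + d; the 4 given values yield a linear system in the 4 coefficients.
Solving, h(m) = m³ + 4m² - 3m - 6.
Then h(6) = 336.

336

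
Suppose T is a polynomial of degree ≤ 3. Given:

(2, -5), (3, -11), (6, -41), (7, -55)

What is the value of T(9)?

Write T(t) = at³ + bt² + ct + d; the 4 given values yield a linear system in the 4 coefficients.
Solving, the leading coefficient vanishes, and T(t) = -t² - t + 1.
Then T(9) = -89.

-89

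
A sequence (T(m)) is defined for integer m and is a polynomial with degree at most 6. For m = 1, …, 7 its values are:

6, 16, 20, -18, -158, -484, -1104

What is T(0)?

2

First differences: 10, 4, -38, -140, -326, -620. Second differences: -6, -42, -102, -186, -294. Third differences: -36, -60, -84, -108. Fourth differences: -24, -24, -24.
Level-4 differences are constant, so T has degree 4.
Fitting a degree-4 polynomial gives T(m) = -m^4 + 4m³ - 2m² + 3m + 2.
The constant term is T(0) = 2.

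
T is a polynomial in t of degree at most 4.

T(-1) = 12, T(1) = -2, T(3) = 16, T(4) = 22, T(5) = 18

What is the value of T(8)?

Write T(t) = at^4 + bt³ + ct² + dt + e; the 5 given values yield a linear system in the 5 coefficients.
Solving, the leading coefficient vanishes, and T(t) = -t³ + 7t² - 6t - 2.
Then T(8) = -114.

-114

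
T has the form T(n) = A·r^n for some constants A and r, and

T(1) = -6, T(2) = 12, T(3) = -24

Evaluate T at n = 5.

-96

Consecutive ratio: 12/(-6) = -2, and -24/12 = -2, so r = -2.
Then A·(-2)^1 = -6 gives A = 3, and T(n) = 3·(-2)^n.
T(5) = 3·(-2)^5 = -96.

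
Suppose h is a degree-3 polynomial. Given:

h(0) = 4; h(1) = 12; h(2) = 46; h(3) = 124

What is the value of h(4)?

Write h(m) = am³ + bm² + cm + d; the 4 given values yield a linear system in the 4 coefficients.
Solving, h(m) = 3m³ + 4m² + m + 4.
Then h(4) = 264.

264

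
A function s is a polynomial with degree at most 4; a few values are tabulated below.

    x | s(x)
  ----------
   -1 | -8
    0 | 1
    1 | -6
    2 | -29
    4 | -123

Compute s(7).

Write s(x) = ax^4 + bx³ + cx² + dx + e; the 5 given values yield a linear system in the 5 coefficients.
Solving, the top 2 coefficients vanish, and s(x) = -8x² + x + 1.
Then s(7) = -384.

-384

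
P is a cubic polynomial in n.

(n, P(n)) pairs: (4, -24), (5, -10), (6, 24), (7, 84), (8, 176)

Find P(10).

First differences: 14, 34, 60, 92. Second differences: 20, 26, 32. Third differences: 6, 6.
Level-3 differences are constant, so P has degree 3.
Fitting a degree-3 polynomial gives P(n) = n³ - 5n² - 2n.
Then P(10) = 480.

480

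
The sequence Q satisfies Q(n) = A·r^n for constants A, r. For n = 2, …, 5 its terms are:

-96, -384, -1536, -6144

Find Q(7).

Consecutive ratio: -384/(-96) = 4, and -1536/(-384) = 4, so r = 4.
Then A·4^2 = -96 gives A = -6, and Q(n) = -6·4^n.
Q(7) = -6·4^7 = -98304.

-98304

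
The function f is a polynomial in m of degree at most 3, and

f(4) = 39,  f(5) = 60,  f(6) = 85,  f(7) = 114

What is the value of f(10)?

First differences: 21, 25, 29. Second differences: 4, 4.
Level-2 differences are constant, so f has degree 2.
Fitting a degree-2 polynomial gives f(m) = 2m² + 3m - 5.
Then f(10) = 225.

225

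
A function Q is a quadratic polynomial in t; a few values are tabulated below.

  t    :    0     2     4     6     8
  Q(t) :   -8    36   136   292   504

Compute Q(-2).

4

Write Q(t) = at² + bt + c; the 5 given values yield a linear system in the 3 coefficients.
Solving, Q(t) = 7t² + 8t - 8.
Then Q(-2) = 4.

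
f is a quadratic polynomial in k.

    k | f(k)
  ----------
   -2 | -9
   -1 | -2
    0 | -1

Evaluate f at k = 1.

-6

Write f(k) = ak² + bk + c; the 3 given values yield a linear system in the 3 coefficients.
Solving, f(k) = -3k² - 2k - 1.
Then f(1) = -6.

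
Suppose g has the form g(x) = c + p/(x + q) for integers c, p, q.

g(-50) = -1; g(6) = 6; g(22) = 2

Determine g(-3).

-48

(g(x) − c)(x + q) = p for each data point; the three points give a linear system in c and q, then p follows.
Solving: c = 0, q = 2, p = 48, so g(x) = 48/(x + 2).
Then g(-3) = 0 + 48/(-1) = -48.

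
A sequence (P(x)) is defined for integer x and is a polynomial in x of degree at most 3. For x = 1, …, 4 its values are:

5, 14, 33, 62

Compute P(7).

First differences: 9, 19, 29. Second differences: 10, 10.
Level-2 differences are constant, so P has degree 2.
Fitting a degree-2 polynomial gives P(x) = 5x² - 6x + 6.
Then P(7) = 209.

209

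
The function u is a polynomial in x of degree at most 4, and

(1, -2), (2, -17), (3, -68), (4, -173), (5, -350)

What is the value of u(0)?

-5

First differences: -15, -51, -105, -177. Second differences: -36, -54, -72. Third differences: -18, -18.
Level-3 differences are constant, so u has degree 3.
Fitting a degree-3 polynomial gives u(x) = -3x³ + 6x - 5.
Then u(0) = -5.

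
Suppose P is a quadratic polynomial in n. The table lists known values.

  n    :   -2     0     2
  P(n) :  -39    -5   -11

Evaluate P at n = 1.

-3

Write P(n) = an² + bn + c; the 3 given values yield a linear system in the 3 coefficients.
Solving, P(n) = -5n² + 7n - 5.
Then P(1) = -3.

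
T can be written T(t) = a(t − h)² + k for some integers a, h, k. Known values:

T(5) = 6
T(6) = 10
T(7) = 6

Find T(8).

-6

First differences 4, -4; second difference -8 = 2a, so a = -4.
Expanding, the t-coefficient is −2ah = 8h; matching it to the data gives h = 6, and then k = 10.
So T(t) = -4(t − 6)² + 10.
T(8) = -4·2² + 10 = -6.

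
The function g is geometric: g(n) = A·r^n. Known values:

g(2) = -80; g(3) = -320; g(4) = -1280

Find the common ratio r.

4

Consecutive ratio: -320/(-80) = 4, and -1280/(-320) = 4, so r = 4.
Then A·4^2 = -80 gives A = -5, and g(n) = -5·4^n.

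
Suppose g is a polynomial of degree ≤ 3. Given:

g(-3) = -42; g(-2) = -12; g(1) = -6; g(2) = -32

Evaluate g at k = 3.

Write g(k) = ak³ + bk² + ck + d; the 4 given values yield a linear system in the 4 coefficients.
Solving, the leading coefficient vanishes, and g(k) = -7k² - 5k + 6.
Then g(3) = -72.

-72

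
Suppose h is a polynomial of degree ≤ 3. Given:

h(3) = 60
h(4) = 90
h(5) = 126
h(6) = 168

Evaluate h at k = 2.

36

First differences: 30, 36, 42. Second differences: 6, 6.
Level-2 differences are constant, so h has degree 2.
Fitting a degree-2 polynomial gives h(k) = 3k² + 9k + 6.
Then h(2) = 36.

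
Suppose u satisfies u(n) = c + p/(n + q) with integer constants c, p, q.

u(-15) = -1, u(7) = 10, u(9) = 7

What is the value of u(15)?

(u(n) − c)(n + q) = p for each data point; the three points give a linear system in c and q, then p follows.
Solving: c = 1, q = -3, p = 36, so u(n) = 1 + 36/(n − 3).
Then u(15) = 1 + 36/12 = 4.

4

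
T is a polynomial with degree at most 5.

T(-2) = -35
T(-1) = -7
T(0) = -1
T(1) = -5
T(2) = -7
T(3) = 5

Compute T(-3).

-97

Write T(m) = am^5 + bm^4 + cm³ + dm² + em + p; the 6 given values yield a linear system in the 6 coefficients.
Solving, the top 2 coefficients vanish, and T(m) = 2m³ - 5m² - m - 1.
Then T(-3) = -97.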